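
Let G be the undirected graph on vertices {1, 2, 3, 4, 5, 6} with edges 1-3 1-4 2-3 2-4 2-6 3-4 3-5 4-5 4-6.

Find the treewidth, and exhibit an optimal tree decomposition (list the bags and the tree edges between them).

The largest bag has 3 vertices, giving width 2; this decomposition certifies tw(G) ≤ 2. On the other hand G contains the 3-clique {1, 3, 4}. A clique must lie in a single bag of any decomposition, so no decomposition can have width below 2. The upper and lower bounds meet at 2, so that is the treewidth.

Treewidth 2.
One optimal decomposition is:
Bags: B1 = {3, 4, 5}  B2 = {2, 3, 4}  B3 = {1, 3, 4}  B4 = {2, 4, 6}
Tree: B1–B2, B2–B3, B2–B4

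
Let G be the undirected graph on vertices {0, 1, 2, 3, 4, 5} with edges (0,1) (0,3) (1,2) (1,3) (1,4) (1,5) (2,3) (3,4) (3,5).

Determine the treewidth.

2

A width-2 tree decomposition is:
Bags: B1 = {1, 2, 3}  B2 = {0, 1, 3}  B3 = {1, 3, 4}  B4 = {1, 3, 5}
Tree: B1–B2, B1–B3, B1–B4
The largest bag has 3 vertices, giving width 2; this decomposition certifies tw(G) ≤ 2. Conversely, {0, 1, 3} is a clique of size 3, and the vertices of any clique must share a bag in every tree decomposition; so some bag has ≥ 3 vertices and tw(G) ≥ 2. The upper and lower bounds meet at 2, so that is the treewidth.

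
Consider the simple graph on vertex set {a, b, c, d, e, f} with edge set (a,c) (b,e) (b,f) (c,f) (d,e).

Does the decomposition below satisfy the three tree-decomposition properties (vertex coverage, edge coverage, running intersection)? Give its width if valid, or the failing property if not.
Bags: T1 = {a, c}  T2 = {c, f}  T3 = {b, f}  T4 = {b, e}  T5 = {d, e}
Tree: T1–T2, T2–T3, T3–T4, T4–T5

Every vertex of G appears in some bag (union = {a, b, c, d, e, f}); every edge is covered by a bag; and for each vertex v the set of bags containing v is connected in the bag tree. The decomposition is therefore valid. The largest bag has 2 vertices, so the width is 1.

Yes; width 1.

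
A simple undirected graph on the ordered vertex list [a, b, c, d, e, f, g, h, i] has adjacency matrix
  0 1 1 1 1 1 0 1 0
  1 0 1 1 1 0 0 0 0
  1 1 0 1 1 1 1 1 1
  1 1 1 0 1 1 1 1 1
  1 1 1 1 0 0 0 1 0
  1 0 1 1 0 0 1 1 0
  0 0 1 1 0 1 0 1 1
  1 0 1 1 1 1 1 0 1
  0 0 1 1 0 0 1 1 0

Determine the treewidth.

A width-4 tree decomposition is:
Bags: B1 = {a, c, d, e, h}  B2 = {a, c, d, f, h}  B3 = {a, b, c, d, e}  B4 = {c, d, f, g, h}  B5 = {c, d, g, h, i}
Tree: B1–B2, B1–B3, B2–B4, B4–B5
Every bag has size at most 5, so the width is 5 − 1 = 4 and tw(G) ≤ 4. On the other hand G contains the 5-clique {a, c, d, e, h}. A clique must lie in a single bag of any decomposition, so no decomposition can have width below 4. The upper and lower bounds meet at 4, so that is the treewidth.

4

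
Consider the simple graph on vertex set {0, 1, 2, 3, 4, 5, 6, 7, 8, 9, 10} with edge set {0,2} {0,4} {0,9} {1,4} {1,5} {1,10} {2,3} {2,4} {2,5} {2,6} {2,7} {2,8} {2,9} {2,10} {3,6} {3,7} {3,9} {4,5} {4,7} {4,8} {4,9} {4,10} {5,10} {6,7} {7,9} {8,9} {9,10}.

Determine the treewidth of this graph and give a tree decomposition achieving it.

Every bag has size at most 4, so the width is 4 − 1 = 3 and tw(G) ≤ 3. For the lower bound, the 4 vertices {1, 4, 5, 10} are pairwise adjacent, and any tree decomposition puts a clique entirely inside one bag — forcing width ≥ 3. Therefore the treewidth is 3.

Treewidth 3.
Bags: B1 = {2, 4, 5, 10}  B2 = {2, 4, 9, 10}  B3 = {2, 4, 7, 9}  B4 = {2, 3, 7, 9}  B5 = {2, 4, 8, 9}  B6 = {2, 3, 6, 7}  B7 = {0, 2, 4, 9}  B8 = {1, 4, 5, 10}
Tree: B1–B2, B2–B3, B3–B4, B3–B5, B4–B6, B3–B7, B1–B8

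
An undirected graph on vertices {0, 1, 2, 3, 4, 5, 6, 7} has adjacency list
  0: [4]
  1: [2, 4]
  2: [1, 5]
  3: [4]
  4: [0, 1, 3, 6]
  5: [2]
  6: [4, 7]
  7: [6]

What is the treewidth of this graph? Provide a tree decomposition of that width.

Each bag holds 2 vertices, so the decomposition has width 1, which upper-bounds the treewidth. Any graph with an edge has treewidth ≥ 1, and G has the edge 1–4. The upper and lower bounds meet at 1, so that is the treewidth.

Treewidth 1.
Bags: B1 = {1, 4}  B2 = {4, 6}  B3 = {3, 4}  B4 = {1, 2}  B5 = {6, 7}  B6 = {0, 4}  B7 = {2, 5}
Tree: B1–B2, B1–B3, B1–B4, B2–B5, B1–B6, B4–B7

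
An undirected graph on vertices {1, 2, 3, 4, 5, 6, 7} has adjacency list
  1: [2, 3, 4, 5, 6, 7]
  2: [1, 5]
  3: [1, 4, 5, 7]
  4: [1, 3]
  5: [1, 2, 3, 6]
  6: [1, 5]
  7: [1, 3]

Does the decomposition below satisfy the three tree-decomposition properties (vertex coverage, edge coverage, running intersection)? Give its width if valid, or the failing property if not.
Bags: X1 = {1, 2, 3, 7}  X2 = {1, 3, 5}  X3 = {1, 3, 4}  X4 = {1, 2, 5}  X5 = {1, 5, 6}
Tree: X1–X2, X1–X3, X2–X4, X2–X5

A tree decomposition must satisfy three properties: every vertex lies in some bag; for every edge, both endpoints lie together in some bag; and for every vertex, the bags containing it form a connected subtree. Here bags containing vertex 2 are not connected in the tree, so the decomposition is invalid.

No — bags containing vertex 2 are not connected in the tree.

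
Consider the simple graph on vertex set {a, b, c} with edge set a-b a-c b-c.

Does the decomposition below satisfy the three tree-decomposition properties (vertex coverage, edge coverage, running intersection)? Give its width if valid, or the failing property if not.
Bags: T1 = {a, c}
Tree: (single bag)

A tree decomposition must satisfy three properties: every vertex lies in some bag; for every edge, both endpoints lie together in some bag; and for every vertex, the bags containing it form a connected subtree. Here vertex b appears in no bag, so the decomposition is invalid.

No — vertex b appears in no bag.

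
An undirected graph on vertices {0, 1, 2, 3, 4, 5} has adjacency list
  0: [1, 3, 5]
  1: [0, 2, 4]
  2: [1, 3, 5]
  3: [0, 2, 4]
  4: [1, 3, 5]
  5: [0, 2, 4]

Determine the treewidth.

3

A width-3 tree decomposition is:
Bags: B1 = {0, 2, 4, 5}  B2 = {0, 2, 3, 4}  B3 = {0, 1, 2, 4}
Tree: B1–B2, B2–B3
Every bag has size at most 4, so the width is 4 − 1 = 3 and tw(G) ≤ 3. For the lower bound: the 4 vertex sets {0,5}, {2,3}, {4}, {1} are disjoint, each induces a connected subgraph, and every pair is joined by at least one edge of G. Contracting each set to a single vertex therefore yields K_{4} as a minor, and since treewidth is minor-monotone, tw(G) ≥ tw(K_{4}) = 3. The upper and lower bounds meet at 3, so that is the treewidth.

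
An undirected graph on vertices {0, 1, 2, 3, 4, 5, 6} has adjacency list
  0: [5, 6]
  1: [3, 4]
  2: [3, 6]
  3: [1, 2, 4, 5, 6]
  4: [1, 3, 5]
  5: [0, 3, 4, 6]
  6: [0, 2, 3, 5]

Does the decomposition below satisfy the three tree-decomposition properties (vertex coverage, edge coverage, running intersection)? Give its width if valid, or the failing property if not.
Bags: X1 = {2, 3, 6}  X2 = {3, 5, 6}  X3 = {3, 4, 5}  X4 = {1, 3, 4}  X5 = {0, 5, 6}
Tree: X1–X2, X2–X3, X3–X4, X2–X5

Yes; width 2.

Every vertex of G appears in some bag (union = {0, 1, 2, 3, 4, 5, 6}); every edge is covered by a bag; and for each vertex v the set of bags containing v is connected in the bag tree. The decomposition is therefore valid. The largest bag has 3 vertices, so the width is 2.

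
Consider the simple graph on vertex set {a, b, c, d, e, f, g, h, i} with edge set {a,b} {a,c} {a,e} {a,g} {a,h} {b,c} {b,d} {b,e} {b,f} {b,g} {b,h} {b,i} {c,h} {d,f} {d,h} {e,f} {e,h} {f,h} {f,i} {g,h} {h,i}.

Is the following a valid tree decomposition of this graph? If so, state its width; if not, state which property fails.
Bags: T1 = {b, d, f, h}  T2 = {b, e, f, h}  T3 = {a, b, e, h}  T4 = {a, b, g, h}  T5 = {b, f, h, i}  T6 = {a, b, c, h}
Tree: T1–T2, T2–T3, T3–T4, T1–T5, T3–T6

Every vertex of G appears in some bag (union = {a, b, c, d, e, f, g, h, i}); every edge is covered by a bag; and for each vertex v the set of bags containing v is connected in the bag tree. The decomposition is therefore valid. The largest bag has 4 vertices, so the width is 3.

Yes; width 3.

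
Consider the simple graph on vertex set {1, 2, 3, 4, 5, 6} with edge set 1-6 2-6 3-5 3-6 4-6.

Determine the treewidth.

1

A width-1 tree decomposition is:
Bags: B1 = {3, 6}  B2 = {2, 6}  B3 = {3, 5}  B4 = {4, 6}  B5 = {1, 6}
Tree: B1–B2, B1–B3, B2–B4, B4–B5
Every bag has size at most 2, so the width is 2 − 1 = 1 and tw(G) ≤ 1. Since G has at least one edge (e.g. 6–3), it is not an edgeless graph, so tw(G) ≥ 1. The upper and lower bounds meet at 1, so that is the treewidth.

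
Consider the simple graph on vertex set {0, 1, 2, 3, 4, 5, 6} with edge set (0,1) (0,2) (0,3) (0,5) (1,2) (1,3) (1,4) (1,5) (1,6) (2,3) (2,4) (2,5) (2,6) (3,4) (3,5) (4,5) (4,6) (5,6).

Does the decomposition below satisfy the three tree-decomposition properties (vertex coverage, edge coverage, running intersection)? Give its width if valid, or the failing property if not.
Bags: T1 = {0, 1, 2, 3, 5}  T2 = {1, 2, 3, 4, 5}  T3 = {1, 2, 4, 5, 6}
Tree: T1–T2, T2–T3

Checking the three conditions: (i) the bags cover all of {0, 1, 2, 3, 4, 5, 6}; (ii) for each edge, some bag contains both endpoints; (iii) the bags containing any fixed vertex form a subtree. All hold, so the decomposition is valid with width 5 − 1 = 4.

Yes; width 4.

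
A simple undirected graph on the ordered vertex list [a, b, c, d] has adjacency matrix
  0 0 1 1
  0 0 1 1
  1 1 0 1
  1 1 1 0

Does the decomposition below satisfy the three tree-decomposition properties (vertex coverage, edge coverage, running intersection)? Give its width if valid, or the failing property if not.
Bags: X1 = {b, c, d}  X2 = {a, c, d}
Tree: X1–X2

Every vertex of G appears in some bag (union = {a, b, c, d}); every edge is covered by a bag; and for each vertex v the set of bags containing v is connected in the bag tree. The decomposition is therefore valid. The largest bag has 3 vertices, so the width is 2.

Yes; width 2.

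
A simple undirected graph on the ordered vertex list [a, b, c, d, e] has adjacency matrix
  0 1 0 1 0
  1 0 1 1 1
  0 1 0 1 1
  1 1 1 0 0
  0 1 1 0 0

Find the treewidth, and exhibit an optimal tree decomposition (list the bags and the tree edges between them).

Treewidth 2.
One optimal decomposition is:
Bags: B1 = {b, c, d}  B2 = {a, b, d}  B3 = {b, c, e}
Tree: B1–B2, B1–B3

Each bag holds 3 vertices, so the decomposition has width 2, which upper-bounds the treewidth. On the other hand G contains the 3-clique {b, c, d}. A clique must lie in a single bag of any decomposition, so no decomposition can have width below 2. The upper and lower bounds meet at 2, so that is the treewidth.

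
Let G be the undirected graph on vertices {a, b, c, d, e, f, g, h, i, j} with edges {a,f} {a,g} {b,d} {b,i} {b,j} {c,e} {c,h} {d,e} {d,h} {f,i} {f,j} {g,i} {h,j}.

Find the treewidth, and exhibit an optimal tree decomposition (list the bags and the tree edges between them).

Each bag holds 3 vertices, so the decomposition has width 2, which upper-bounds the treewidth. Since g–a–f–i–g is a cycle in G, G is not acyclic. Forests are exactly the graphs of treewidth ≤ 1, so tw(G) ≥ 2. Therefore the treewidth is 2.

Treewidth 2.
One optimal decomposition is:
Bags: B1 = {a, g, i}  B2 = {a, f, i}  B3 = {b, f, i}  B4 = {b, f, j}  B5 = {b, d, j}  B6 = {d, h, j}  B7 = {d, e, h}  B8 = {c, e, h}
Tree: B1–B2, B2–B3, B3–B4, B4–B5, B5–B6, B6–B7, B7–B8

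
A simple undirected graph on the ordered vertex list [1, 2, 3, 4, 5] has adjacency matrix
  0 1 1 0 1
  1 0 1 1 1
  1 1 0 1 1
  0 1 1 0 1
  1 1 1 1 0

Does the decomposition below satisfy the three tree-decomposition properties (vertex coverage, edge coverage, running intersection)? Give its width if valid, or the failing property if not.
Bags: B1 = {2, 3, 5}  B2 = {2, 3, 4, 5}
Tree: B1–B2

No — vertex 1 appears in no bag.

A tree decomposition must satisfy three properties: every vertex lies in some bag; for every edge, both endpoints lie together in some bag; and for every vertex, the bags containing it form a connected subtree. Here vertex 1 appears in no bag, so the decomposition is invalid.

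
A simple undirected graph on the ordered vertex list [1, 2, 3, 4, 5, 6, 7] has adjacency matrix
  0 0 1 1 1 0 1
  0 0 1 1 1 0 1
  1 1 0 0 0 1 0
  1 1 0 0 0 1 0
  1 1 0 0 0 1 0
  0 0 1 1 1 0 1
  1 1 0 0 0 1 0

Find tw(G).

A width-3 tree decomposition is:
Bags: B1 = {1, 2, 6, 7}  B2 = {1, 2, 5, 6}  B3 = {1, 2, 3, 6}  B4 = {1, 2, 4, 6}
Tree: B1–B2, B2–B3, B3–B4
Every bag has size at most 4, so the width is 4 − 1 = 3 and tw(G) ≤ 3. For the lower bound: the 4 vertex sets {2,7}, {1,5}, {6}, {3} are disjoint, each induces a connected subgraph, and every pair is joined by at least one edge of G. Contracting each set to a single vertex therefore yields K_{4} as a minor, and since treewidth is minor-monotone, tw(G) ≥ tw(K_{4}) = 3. Hence tw(G) = 3 exactly.

3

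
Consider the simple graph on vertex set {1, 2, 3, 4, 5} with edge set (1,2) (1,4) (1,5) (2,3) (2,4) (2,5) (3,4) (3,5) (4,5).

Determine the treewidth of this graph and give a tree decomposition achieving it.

Treewidth 3.
One optimal decomposition is:
Bags: B1 = {2, 3, 4, 5}  B2 = {1, 2, 4, 5}
Tree: B1–B2

Every bag has size at most 4, so the width is 4 − 1 = 3 and tw(G) ≤ 3. On the other hand G contains the 4-clique {1, 2, 4, 5}. A clique must lie in a single bag of any decomposition, so no decomposition can have width below 3. Therefore the treewidth is 3.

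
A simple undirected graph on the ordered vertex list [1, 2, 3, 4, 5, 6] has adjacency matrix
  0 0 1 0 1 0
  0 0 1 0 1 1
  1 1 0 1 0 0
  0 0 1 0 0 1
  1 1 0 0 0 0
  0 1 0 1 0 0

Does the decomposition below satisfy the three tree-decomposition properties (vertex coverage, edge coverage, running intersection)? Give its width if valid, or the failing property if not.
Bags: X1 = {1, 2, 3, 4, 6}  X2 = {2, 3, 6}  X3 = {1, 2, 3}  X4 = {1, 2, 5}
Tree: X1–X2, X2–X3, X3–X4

No — bags containing vertex 1 are not connected in the tree.

A tree decomposition must satisfy three properties: every vertex lies in some bag; for every edge, both endpoints lie together in some bag; and for every vertex, the bags containing it form a connected subtree. Here bags containing vertex 1 are not connected in the tree, so the decomposition is invalid.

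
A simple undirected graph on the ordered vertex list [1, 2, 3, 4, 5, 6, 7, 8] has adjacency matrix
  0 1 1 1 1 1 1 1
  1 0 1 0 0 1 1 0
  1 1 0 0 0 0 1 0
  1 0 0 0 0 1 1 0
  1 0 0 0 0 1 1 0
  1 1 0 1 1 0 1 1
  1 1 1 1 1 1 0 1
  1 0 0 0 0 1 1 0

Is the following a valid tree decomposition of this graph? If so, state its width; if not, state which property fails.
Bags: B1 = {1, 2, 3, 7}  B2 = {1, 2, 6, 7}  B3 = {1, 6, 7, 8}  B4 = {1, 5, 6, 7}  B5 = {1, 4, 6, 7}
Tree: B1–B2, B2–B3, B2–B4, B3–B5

Yes; width 3.

Checking the three conditions: (i) the bags cover all of {1, 2, 3, 4, 5, 6, 7, 8}; (ii) for each edge, some bag contains both endpoints; (iii) the bags containing any fixed vertex form a subtree. All hold, so the decomposition is valid with width 4 − 1 = 3.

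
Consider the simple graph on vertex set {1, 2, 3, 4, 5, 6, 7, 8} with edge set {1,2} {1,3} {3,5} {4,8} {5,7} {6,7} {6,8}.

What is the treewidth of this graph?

1

A width-1 tree decomposition is:
Bags: B1 = {1, 2}  B2 = {1, 3}  B3 = {3, 5}  B4 = {5, 7}  B5 = {6, 7}  B6 = {6, 8}  B7 = {4, 8}
Tree: B1–B2, B2–B3, B3–B4, B4–B5, B5–B6, B6–B7
Each bag holds 2 vertices, so the decomposition has width 1, which upper-bounds the treewidth. Any graph with an edge has treewidth ≥ 1, and G has the edge 2–1. Hence tw(G) = 1 exactly.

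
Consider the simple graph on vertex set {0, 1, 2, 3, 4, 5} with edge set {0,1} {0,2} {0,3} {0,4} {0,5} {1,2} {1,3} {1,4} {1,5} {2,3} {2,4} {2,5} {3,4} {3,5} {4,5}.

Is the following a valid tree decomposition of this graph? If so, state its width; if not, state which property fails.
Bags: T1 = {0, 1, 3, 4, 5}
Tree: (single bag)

A tree decomposition must satisfy three properties: every vertex lies in some bag; for every edge, both endpoints lie together in some bag; and for every vertex, the bags containing it form a connected subtree. Here vertex 2 appears in no bag, so the decomposition is invalid.

No — vertex 2 appears in no bag.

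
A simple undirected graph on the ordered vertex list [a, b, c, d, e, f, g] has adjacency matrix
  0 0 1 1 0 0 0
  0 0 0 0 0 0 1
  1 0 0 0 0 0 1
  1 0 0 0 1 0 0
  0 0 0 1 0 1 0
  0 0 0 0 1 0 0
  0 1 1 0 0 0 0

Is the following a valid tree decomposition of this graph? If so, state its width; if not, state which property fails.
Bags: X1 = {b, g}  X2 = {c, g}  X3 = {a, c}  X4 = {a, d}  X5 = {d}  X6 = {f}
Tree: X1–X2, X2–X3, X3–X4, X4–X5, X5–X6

A tree decomposition must satisfy three properties: every vertex lies in some bag; for every edge, both endpoints lie together in some bag; and for every vertex, the bags containing it form a connected subtree. Here vertex e appears in no bag, so the decomposition is invalid.

No — vertex e appears in no bag.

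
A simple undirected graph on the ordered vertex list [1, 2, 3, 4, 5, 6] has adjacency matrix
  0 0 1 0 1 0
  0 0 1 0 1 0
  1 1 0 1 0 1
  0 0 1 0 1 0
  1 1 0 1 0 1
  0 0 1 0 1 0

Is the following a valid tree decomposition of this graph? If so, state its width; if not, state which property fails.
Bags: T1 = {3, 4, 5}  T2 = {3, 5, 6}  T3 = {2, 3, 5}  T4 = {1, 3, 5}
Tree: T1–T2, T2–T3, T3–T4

Yes; width 2.

Checking the three conditions: (i) the bags cover all of {1, 2, 3, 4, 5, 6}; (ii) for each edge, some bag contains both endpoints; (iii) the bags containing any fixed vertex form a subtree. All hold, so the decomposition is valid with width 3 − 1 = 2.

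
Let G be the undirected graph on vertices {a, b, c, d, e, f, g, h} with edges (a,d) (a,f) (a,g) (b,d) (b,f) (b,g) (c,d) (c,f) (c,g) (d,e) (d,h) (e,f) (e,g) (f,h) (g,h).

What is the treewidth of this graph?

A width-3 tree decomposition is:
Bags: B1 = {b, d, f, g}  B2 = {d, f, g, h}  B3 = {c, d, f, g}  B4 = {a, d, f, g}  B5 = {d, e, f, g}
Tree: B1–B2, B2–B3, B3–B4, B4–B5
Every bag has size at most 4, so the width is 4 − 1 = 3 and tw(G) ≤ 3. For the lower bound: the 4 vertex sets {b,f}, {d,h}, {g}, {c} are disjoint, each induces a connected subgraph, and every pair is joined by at least one edge of G. Contracting each set to a single vertex therefore yields K_{4} as a minor, and since treewidth is minor-monotone, tw(G) ≥ tw(K_{4}) = 3. Hence tw(G) = 3 exactly.

3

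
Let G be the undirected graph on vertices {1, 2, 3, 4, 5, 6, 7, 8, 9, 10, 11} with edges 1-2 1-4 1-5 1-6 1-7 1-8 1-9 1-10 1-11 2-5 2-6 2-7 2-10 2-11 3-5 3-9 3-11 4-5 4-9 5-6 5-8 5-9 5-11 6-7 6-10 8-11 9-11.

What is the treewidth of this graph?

A width-3 tree decomposition is:
Bags: B1 = {1, 2, 5, 6}  B2 = {1, 2, 5, 11}  B3 = {1, 2, 6, 10}  B4 = {1, 5, 8, 11}  B5 = {1, 5, 9, 11}  B6 = {3, 5, 9, 11}  B7 = {1, 4, 5, 9}  B8 = {1, 2, 6, 7}
Tree: B1–B2, B1–B3, B2–B4, B4–B5, B5–B6, B5–B7, B1–B8
Every bag has size at most 4, so the width is 4 − 1 = 3 and tw(G) ≤ 3. On the other hand G contains the 4-clique {1, 2, 6, 10}. A clique must lie in a single bag of any decomposition, so no decomposition can have width below 3. Hence tw(G) = 3 exactly.

3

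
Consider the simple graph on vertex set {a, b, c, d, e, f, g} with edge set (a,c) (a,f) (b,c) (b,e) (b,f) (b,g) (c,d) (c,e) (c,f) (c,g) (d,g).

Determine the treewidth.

2

A width-2 tree decomposition is:
Bags: B1 = {b, c, e}  B2 = {b, c, f}  B3 = {b, c, g}  B4 = {a, c, f}  B5 = {c, d, g}
Tree: B1–B2, B2–B3, B2–B4, B3–B5
Every bag has size at most 3, so the width is 3 − 1 = 2 and tw(G) ≤ 2. For the lower bound, the 3 vertices {c, d, g} are pairwise adjacent, and any tree decomposition puts a clique entirely inside one bag — forcing width ≥ 2. The upper and lower bounds meet at 2, so that is the treewidth.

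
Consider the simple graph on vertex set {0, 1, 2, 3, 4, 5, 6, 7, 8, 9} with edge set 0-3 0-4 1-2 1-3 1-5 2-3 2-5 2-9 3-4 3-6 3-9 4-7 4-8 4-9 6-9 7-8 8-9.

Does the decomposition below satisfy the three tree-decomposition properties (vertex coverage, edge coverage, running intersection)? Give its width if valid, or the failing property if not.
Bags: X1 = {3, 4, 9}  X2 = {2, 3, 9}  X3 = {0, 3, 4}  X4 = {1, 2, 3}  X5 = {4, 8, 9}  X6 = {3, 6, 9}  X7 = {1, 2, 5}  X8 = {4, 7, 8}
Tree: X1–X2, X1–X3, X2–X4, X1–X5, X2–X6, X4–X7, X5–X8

Yes; width 2.

Every vertex of G appears in some bag (union = {0, 1, 2, 3, 4, 5, 6, 7, 8, 9}); every edge is covered by a bag; and for each vertex v the set of bags containing v is connected in the bag tree. The decomposition is therefore valid. The largest bag has 3 vertices, so the width is 2.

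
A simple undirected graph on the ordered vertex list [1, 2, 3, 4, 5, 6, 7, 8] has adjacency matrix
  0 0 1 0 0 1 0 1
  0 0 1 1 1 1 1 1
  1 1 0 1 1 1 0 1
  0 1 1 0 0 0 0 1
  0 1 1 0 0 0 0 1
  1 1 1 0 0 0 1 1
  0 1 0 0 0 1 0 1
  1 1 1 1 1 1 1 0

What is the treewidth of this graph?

A width-3 tree decomposition is:
Bags: B1 = {2, 3, 4, 8}  B2 = {2, 3, 5, 8}  B3 = {2, 3, 6, 8}  B4 = {2, 6, 7, 8}  B5 = {1, 3, 6, 8}
Tree: B1–B2, B1–B3, B3–B4, B3–B5
Every bag has size at most 4, so the width is 4 − 1 = 3 and tw(G) ≤ 3. Conversely, {1, 3, 6, 8} is a clique of size 4, and the vertices of any clique must share a bag in every tree decomposition; so some bag has ≥ 4 vertices and tw(G) ≥ 3. Hence tw(G) = 3 exactly.

3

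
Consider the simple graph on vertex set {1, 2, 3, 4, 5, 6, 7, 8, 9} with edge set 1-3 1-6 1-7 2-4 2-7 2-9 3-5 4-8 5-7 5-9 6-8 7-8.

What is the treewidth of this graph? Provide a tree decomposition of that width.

Every bag has size at most 4, so the width is 4 − 1 = 3 and tw(G) ≤ 3. For the lower bound: the 4 vertex sets {1,3,6}, {8}, {7}, {2,4,5,9} are disjoint, each induces a connected subgraph, and every pair is joined by at least one edge of G. Contracting each set to a single vertex therefore yields K_{4} as a minor, and since treewidth is minor-monotone, tw(G) ≥ tw(K_{4}) = 3. The upper and lower bounds meet at 3, so that is the treewidth.

Treewidth 3.
One optimal decomposition is:
Bags: B1 = {1, 3, 6, 8}  B2 = {1, 3, 7, 8}  B3 = {3, 5, 7, 8}  B4 = {4, 5, 7, 8}  B5 = {2, 4, 5, 7}  B6 = {2, 4, 5, 9}
Tree: B1–B2, B2–B3, B3–B4, B4–B5, B5–B6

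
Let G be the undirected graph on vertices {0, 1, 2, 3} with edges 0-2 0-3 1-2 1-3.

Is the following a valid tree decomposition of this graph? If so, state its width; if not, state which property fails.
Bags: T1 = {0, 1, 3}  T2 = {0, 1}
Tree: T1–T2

No — vertex 2 appears in no bag.

A tree decomposition must satisfy three properties: every vertex lies in some bag; for every edge, both endpoints lie together in some bag; and for every vertex, the bags containing it form a connected subtree. Here vertex 2 appears in no bag, so the decomposition is invalid.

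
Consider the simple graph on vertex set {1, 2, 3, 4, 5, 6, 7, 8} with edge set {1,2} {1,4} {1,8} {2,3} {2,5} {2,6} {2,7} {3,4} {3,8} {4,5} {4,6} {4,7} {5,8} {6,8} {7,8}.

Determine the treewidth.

A width-3 tree decomposition is:
Bags: B1 = {2, 3, 4, 8}  B2 = {1, 2, 4, 8}  B3 = {2, 4, 5, 8}  B4 = {2, 4, 6, 8}  B5 = {2, 4, 7, 8}
Tree: B1–B2, B2–B3, B3–B4, B4–B5
Each bag holds 4 vertices, so the decomposition has width 3, which upper-bounds the treewidth. For the lower bound: the 4 vertex sets {3,4}, {1,8}, {2}, {5} are disjoint, each induces a connected subgraph, and every pair is joined by at least one edge of G. Contracting each set to a single vertex therefore yields K_{4} as a minor, and since treewidth is minor-monotone, tw(G) ≥ tw(K_{4}) = 3. Hence tw(G) = 3 exactly.

3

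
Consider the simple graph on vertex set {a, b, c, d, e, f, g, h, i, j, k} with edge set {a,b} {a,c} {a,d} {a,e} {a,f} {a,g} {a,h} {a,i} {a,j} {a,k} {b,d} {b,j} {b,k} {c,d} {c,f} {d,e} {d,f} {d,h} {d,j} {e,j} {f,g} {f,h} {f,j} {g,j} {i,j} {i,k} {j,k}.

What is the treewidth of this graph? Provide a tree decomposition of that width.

Every bag has size at most 4, so the width is 4 − 1 = 3 and tw(G) ≤ 3. For the lower bound, the 4 vertices {a, d, e, j} are pairwise adjacent, and any tree decomposition puts a clique entirely inside one bag — forcing width ≥ 3. Hence tw(G) = 3 exactly.

Treewidth 3.
One optimal decomposition is:
Bags: B1 = {a, d, e, j}  B2 = {a, d, f, j}  B3 = {a, f, g, j}  B4 = {a, b, d, j}  B5 = {a, b, j, k}  B6 = {a, d, f, h}  B7 = {a, c, d, f}  B8 = {a, i, j, k}
Tree: B1–B2, B2–B3, B1–B4, B4–B5, B2–B6, B2–B7, B5–B8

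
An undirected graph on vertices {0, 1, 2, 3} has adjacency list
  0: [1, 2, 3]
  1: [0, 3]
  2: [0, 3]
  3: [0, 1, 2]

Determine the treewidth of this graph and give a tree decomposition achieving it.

Treewidth 2.
One optimal decomposition is:
Bags: B1 = {0, 2, 3}  B2 = {0, 1, 3}
Tree: B1–B2

Each bag holds 3 vertices, so the decomposition has width 2, which upper-bounds the treewidth. Conversely, {0, 1, 3} is a clique of size 3, and the vertices of any clique must share a bag in every tree decomposition; so some bag has ≥ 3 vertices and tw(G) ≥ 2. Combining the bounds, tw(G) = 2.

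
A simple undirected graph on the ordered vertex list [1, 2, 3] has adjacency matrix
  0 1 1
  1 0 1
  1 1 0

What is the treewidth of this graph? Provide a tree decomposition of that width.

With just one bag of size 3, the width is 3 − 1 = 2, so tw(G) ≤ 2. For the lower bound, the 3 vertices {1, 2, 3} are pairwise adjacent, and any tree decomposition puts a clique entirely inside one bag — forcing width ≥ 2. The upper and lower bounds meet at 2, so that is the treewidth.

Treewidth 2.
One such decomposition:
Bags: B1 = {1, 2, 3}
Tree: (single bag)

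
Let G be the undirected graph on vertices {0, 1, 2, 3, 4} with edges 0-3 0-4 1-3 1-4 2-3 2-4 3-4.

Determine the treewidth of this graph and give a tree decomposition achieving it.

Every bag has size at most 3, so the width is 3 − 1 = 2 and tw(G) ≤ 2. For the lower bound, the 3 vertices {0, 3, 4} are pairwise adjacent, and any tree decomposition puts a clique entirely inside one bag — forcing width ≥ 2. Hence tw(G) = 2 exactly.

Treewidth 2.
One optimal decomposition is:
Bags: B1 = {0, 3, 4}  B2 = {2, 3, 4}  B3 = {1, 3, 4}
Tree: B1–B2, B2–B3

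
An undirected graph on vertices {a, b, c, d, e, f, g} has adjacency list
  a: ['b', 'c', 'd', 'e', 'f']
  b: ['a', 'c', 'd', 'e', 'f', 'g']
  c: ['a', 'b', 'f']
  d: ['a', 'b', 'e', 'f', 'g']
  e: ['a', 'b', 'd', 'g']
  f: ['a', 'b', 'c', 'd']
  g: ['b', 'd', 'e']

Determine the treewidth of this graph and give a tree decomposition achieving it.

The largest bag has 4 vertices, giving width 3; this decomposition certifies tw(G) ≤ 3. Conversely, {b, d, e, g} is a clique of size 4, and the vertices of any clique must share a bag in every tree decomposition; so some bag has ≥ 4 vertices and tw(G) ≥ 3. Hence tw(G) = 3 exactly.

Treewidth 3.
Bags: B1 = {a, b, d, f}  B2 = {a, b, c, f}  B3 = {a, b, d, e}  B4 = {b, d, e, g}
Tree: B1–B2, B1–B3, B3–B4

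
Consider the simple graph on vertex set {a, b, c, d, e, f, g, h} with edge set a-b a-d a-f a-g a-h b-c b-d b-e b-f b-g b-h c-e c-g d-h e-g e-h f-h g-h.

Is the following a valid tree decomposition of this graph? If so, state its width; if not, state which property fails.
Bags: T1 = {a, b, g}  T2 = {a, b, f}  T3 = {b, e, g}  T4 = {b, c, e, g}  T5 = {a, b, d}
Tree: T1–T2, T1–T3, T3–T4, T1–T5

No — vertex h appears in no bag.

A tree decomposition must satisfy three properties: every vertex lies in some bag; for every edge, both endpoints lie together in some bag; and for every vertex, the bags containing it form a connected subtree. Here vertex h appears in no bag, so the decomposition is invalid.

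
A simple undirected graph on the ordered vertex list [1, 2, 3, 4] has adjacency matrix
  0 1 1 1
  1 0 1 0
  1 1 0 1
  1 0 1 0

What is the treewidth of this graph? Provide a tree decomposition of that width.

The largest bag has 3 vertices, giving width 2; this decomposition certifies tw(G) ≤ 2. Conversely, {1, 2, 3} is a clique of size 3, and the vertices of any clique must share a bag in every tree decomposition; so some bag has ≥ 3 vertices and tw(G) ≥ 2. Hence tw(G) = 2 exactly.

Treewidth 2.
Bags: B1 = {1, 3, 4}  B2 = {1, 2, 3}
Tree: B1–B2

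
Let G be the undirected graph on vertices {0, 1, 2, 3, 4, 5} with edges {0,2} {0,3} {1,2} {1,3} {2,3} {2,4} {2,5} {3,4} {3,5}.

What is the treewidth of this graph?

A width-2 tree decomposition is:
Bags: B1 = {2, 3, 5}  B2 = {1, 2, 3}  B3 = {2, 3, 4}  B4 = {0, 2, 3}
Tree: B1–B2, B1–B3, B2–B4
The largest bag has 3 vertices, giving width 2; this decomposition certifies tw(G) ≤ 2. On the other hand G contains the 3-clique {0, 2, 3}. A clique must lie in a single bag of any decomposition, so no decomposition can have width below 2. The upper and lower bounds meet at 2, so that is the treewidth.

2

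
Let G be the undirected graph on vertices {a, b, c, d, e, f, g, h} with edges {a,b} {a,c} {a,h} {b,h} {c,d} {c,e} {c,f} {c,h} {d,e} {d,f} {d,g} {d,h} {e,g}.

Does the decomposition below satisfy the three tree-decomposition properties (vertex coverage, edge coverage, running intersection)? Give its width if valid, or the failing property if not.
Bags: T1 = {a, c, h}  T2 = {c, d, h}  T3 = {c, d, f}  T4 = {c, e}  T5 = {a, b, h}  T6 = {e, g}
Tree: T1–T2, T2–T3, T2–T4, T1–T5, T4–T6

A tree decomposition must satisfy three properties: every vertex lies in some bag; for every edge, both endpoints lie together in some bag; and for every vertex, the bags containing it form a connected subtree. Here edge (d,e) lies in no bag, so the decomposition is invalid.

No — edge (d,e) lies in no bag.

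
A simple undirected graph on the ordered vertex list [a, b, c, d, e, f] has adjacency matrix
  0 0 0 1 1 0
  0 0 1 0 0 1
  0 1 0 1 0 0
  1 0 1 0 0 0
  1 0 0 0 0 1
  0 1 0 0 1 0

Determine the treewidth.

A width-2 tree decomposition is:
Bags: B1 = {b, c, f}  B2 = {c, e, f}  B3 = {a, c, e}  B4 = {a, c, d}
Tree: B1–B2, B2–B3, B3–B4
The largest bag has 3 vertices, giving width 2; this decomposition certifies tw(G) ≤ 2. Since c–b–f–e–a–d–c is a cycle in G, G is not acyclic. Forests are exactly the graphs of treewidth ≤ 1, so tw(G) ≥ 2. Combining the bounds, tw(G) = 2.

2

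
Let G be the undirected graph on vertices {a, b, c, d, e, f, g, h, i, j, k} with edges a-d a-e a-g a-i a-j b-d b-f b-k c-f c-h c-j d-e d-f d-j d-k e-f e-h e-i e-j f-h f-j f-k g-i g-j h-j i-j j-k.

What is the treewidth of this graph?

A width-3 tree decomposition is:
Bags: B1 = {d, e, f, j}  B2 = {d, f, j, k}  B3 = {b, d, f, k}  B4 = {a, d, e, j}  B5 = {e, f, h, j}  B6 = {a, e, i, j}  B7 = {c, f, h, j}  B8 = {a, g, i, j}
Tree: B1–B2, B2–B3, B1–B4, B1–B5, B4–B6, B5–B7, B6–B8
Every bag has size at most 4, so the width is 4 − 1 = 3 and tw(G) ≤ 3. On the other hand G contains the 4-clique {a, g, i, j}. A clique must lie in a single bag of any decomposition, so no decomposition can have width below 3. Hence tw(G) = 3 exactly.

3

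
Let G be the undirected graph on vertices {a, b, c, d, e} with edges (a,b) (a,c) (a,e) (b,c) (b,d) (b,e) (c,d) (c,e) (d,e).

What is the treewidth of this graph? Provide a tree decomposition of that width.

Every bag has size at most 4, so the width is 4 − 1 = 3 and tw(G) ≤ 3. Conversely, {b, c, d, e} is a clique of size 4, and the vertices of any clique must share a bag in every tree decomposition; so some bag has ≥ 4 vertices and tw(G) ≥ 3. Therefore the treewidth is 3.

Treewidth 3.
Bags: B1 = {b, c, d, e}  B2 = {a, b, c, e}
Tree: B1–B2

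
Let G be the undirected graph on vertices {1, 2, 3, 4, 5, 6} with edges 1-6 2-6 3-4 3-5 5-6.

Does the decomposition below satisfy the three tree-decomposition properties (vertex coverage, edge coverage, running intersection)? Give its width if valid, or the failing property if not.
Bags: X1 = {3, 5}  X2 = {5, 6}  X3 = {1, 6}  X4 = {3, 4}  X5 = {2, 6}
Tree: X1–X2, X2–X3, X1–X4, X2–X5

Every vertex of G appears in some bag (union = {1, 2, 3, 4, 5, 6}); every edge is covered by a bag; and for each vertex v the set of bags containing v is connected in the bag tree. The decomposition is therefore valid. The largest bag has 2 vertices, so the width is 1.

Yes; width 1.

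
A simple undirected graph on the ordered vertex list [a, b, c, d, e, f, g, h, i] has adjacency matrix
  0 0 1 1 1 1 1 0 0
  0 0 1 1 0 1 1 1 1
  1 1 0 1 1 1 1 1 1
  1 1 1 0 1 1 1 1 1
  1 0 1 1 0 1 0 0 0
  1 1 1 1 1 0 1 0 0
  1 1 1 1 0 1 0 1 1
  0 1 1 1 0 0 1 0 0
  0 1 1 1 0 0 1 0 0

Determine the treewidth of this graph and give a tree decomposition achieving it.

Treewidth 4.
One optimal decomposition is:
Bags: B1 = {a, c, d, f, g}  B2 = {b, c, d, f, g}  B3 = {b, c, d, g, h}  B4 = {b, c, d, g, i}  B5 = {a, c, d, e, f}
Tree: B1–B2, B2–B3, B2–B4, B1–B5

The largest bag has 5 vertices, giving width 4; this decomposition certifies tw(G) ≤ 4. On the other hand G contains the 5-clique {a, c, d, f, g}. A clique must lie in a single bag of any decomposition, so no decomposition can have width below 4. The upper and lower bounds meet at 4, so that is the treewidth.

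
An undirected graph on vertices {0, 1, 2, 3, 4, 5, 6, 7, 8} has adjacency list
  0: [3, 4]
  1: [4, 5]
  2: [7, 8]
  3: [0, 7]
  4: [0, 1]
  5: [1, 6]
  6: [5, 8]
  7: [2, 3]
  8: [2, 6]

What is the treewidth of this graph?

2

A width-2 tree decomposition is:
Bags: B1 = {2, 3, 7}  B2 = {2, 3, 8}  B3 = {3, 6, 8}  B4 = {3, 5, 6}  B5 = {1, 3, 5}  B6 = {1, 3, 4}  B7 = {0, 3, 4}
Tree: B1–B2, B2–B3, B3–B4, B4–B5, B5–B6, B6–B7
Every bag has size at most 3, so the width is 3 − 1 = 2 and tw(G) ≤ 2. The edges 3–7–2–8–6–5–1–4–0–3 form a cycle, so G is not a tree and its treewidth is at least 2. Hence tw(G) = 2 exactly.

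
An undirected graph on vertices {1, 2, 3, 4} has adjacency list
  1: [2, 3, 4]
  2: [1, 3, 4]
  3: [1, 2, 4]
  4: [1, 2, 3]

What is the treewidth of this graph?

A width-3 tree decomposition is:
Bags: B1 = {1, 2, 3, 4}
Tree: (single bag)
A single bag containing all 4 vertices is trivially a valid decomposition of width 3. Conversely, {1, 2, 3, 4} is a clique of size 4, and the vertices of any clique must share a bag in every tree decomposition; so some bag has ≥ 4 vertices and tw(G) ≥ 3. Therefore the treewidth is 3.

3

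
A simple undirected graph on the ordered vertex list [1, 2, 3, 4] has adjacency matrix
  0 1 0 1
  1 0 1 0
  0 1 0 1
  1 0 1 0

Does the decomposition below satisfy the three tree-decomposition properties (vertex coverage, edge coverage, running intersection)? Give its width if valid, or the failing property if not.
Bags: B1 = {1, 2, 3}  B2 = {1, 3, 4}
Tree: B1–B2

Every vertex of G appears in some bag (union = {1, 2, 3, 4}); every edge is covered by a bag; and for each vertex v the set of bags containing v is connected in the bag tree. The decomposition is therefore valid. The largest bag has 3 vertices, so the width is 2.

Yes; width 2.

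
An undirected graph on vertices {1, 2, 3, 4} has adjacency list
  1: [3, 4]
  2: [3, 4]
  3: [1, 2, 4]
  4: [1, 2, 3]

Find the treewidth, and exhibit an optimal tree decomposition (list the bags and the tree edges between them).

Every bag has size at most 3, so the width is 3 − 1 = 2 and tw(G) ≤ 2. For the lower bound, the 3 vertices {1, 3, 4} are pairwise adjacent, and any tree decomposition puts a clique entirely inside one bag — forcing width ≥ 2. Combining the bounds, tw(G) = 2.

Treewidth 2.
One such decomposition:
Bags: B1 = {1, 3, 4}  B2 = {2, 3, 4}
Tree: B1–B2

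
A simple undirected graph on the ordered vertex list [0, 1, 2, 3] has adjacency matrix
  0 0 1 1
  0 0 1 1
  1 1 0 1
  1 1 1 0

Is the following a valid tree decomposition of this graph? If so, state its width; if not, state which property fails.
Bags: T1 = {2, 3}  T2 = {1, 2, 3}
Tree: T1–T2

No — vertex 0 appears in no bag.

A tree decomposition must satisfy three properties: every vertex lies in some bag; for every edge, both endpoints lie together in some bag; and for every vertex, the bags containing it form a connected subtree. Here vertex 0 appears in no bag, so the decomposition is invalid.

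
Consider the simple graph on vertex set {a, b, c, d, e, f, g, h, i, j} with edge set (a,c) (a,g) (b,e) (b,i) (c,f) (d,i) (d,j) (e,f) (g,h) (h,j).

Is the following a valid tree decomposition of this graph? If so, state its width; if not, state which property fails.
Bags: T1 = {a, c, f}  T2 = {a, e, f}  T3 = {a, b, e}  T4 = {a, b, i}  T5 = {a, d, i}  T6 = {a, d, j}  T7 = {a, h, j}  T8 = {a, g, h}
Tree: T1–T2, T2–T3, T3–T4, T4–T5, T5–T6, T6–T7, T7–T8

Yes; width 2.

Every vertex of G appears in some bag (union = {a, b, c, d, e, f, g, h, i, j}); every edge is covered by a bag; and for each vertex v the set of bags containing v is connected in the bag tree. The decomposition is therefore valid. The largest bag has 3 vertices, so the width is 2.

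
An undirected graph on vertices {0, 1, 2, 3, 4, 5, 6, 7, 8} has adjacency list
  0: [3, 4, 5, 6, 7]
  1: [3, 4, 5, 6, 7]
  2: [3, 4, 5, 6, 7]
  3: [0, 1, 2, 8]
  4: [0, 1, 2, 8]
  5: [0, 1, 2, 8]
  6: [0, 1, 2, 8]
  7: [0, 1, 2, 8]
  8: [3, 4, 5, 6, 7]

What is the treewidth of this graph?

A width-4 tree decomposition is:
Bags: B1 = {0, 1, 2, 4, 8}  B2 = {0, 1, 2, 5, 8}  B3 = {0, 1, 2, 6, 8}  B4 = {0, 1, 2, 3, 8}  B5 = {0, 1, 2, 7, 8}
Tree: B1–B2, B2–B3, B3–B4, B4–B5
The largest bag has 5 vertices, giving width 4; this decomposition certifies tw(G) ≤ 4. For the lower bound: the 5 vertex sets {0,4}, {2,5}, {1,6}, {8}, {3} are disjoint, each induces a connected subgraph, and every pair is joined by at least one edge of G. Contracting each set to a single vertex therefore yields K_{5} as a minor, and since treewidth is minor-monotone, tw(G) ≥ tw(K_{5}) = 4. Hence tw(G) = 4 exactly.

4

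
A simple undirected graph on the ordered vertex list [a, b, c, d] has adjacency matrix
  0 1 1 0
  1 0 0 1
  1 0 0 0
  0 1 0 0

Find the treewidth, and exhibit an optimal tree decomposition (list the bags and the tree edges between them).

Treewidth 1.
One optimal decomposition is:
Bags: B1 = {b, d}  B2 = {a, b}  B3 = {a, c}
Tree: B1–B2, B2–B3

Every bag has size at most 2, so the width is 2 − 1 = 1 and tw(G) ≤ 1. Since G has at least one edge (e.g. d–b), it is not an edgeless graph, so tw(G) ≥ 1. Combining the bounds, tw(G) = 1.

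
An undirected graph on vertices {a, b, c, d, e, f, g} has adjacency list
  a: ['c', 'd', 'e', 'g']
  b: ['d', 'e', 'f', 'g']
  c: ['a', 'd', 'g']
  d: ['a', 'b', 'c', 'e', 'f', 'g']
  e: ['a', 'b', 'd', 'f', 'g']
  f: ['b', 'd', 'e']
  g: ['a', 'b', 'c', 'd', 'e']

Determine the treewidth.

A width-3 tree decomposition is:
Bags: B1 = {b, d, e, g}  B2 = {b, d, e, f}  B3 = {a, d, e, g}  B4 = {a, c, d, g}
Tree: B1–B2, B1–B3, B3–B4
Each bag holds 4 vertices, so the decomposition has width 3, which upper-bounds the treewidth. On the other hand G contains the 4-clique {a, d, e, g}. A clique must lie in a single bag of any decomposition, so no decomposition can have width below 3. Combining the bounds, tw(G) = 3.

3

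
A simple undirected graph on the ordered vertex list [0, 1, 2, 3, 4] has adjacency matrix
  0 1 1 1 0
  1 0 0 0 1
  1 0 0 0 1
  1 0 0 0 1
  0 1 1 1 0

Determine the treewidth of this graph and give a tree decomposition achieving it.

The largest bag has 3 vertices, giving width 2; this decomposition certifies tw(G) ≤ 2. For the lower bound, G contains the cycle 3–0–2–4–3, so G is not a forest; only forests have treewidth ≤ 1, hence tw(G) ≥ 2. Hence tw(G) = 2 exactly.

Treewidth 2.
Bags: B1 = {0, 3, 4}  B2 = {0, 2, 4}  B3 = {0, 1, 4}
Tree: B1–B2, B2–B3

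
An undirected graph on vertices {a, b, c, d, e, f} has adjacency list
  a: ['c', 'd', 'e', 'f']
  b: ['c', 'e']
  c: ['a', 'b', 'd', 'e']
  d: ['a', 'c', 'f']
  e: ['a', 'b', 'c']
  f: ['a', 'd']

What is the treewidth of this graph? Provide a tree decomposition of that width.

The largest bag has 3 vertices, giving width 2; this decomposition certifies tw(G) ≤ 2. For the lower bound, the 3 vertices {a, c, d} are pairwise adjacent, and any tree decomposition puts a clique entirely inside one bag — forcing width ≥ 2. The upper and lower bounds meet at 2, so that is the treewidth.

Treewidth 2.
One optimal decomposition is:
Bags: B1 = {a, c, d}  B2 = {a, c, e}  B3 = {b, c, e}  B4 = {a, d, f}
Tree: B1–B2, B2–B3, B1–B4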